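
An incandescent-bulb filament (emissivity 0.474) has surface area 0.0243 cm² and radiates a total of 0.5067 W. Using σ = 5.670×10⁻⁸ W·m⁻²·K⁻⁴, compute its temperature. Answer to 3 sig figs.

Area A = 0.0243 cm² = 2.43×10⁻⁶ m².
P = εσAT⁴ ⇒ T = (P/(εσA))^(1/4) = (0.5067/(0.474×5.670×10⁻⁸×2.43×10⁻⁶))^(1/4) = 1.67×10³ K.

T ≈ 1.67×10³ K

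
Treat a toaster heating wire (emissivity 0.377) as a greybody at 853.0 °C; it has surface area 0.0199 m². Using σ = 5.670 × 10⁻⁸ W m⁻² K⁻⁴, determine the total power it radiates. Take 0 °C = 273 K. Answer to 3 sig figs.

P ≈ 684 W

T = 853.0 °C + 273 = 1126.0 K.
Area A = 0.0199 m².
P = εσAT⁴ = 0.377 × 5.670×10⁻⁸ × 0.0199 × (1126.0)⁴ = 684 W.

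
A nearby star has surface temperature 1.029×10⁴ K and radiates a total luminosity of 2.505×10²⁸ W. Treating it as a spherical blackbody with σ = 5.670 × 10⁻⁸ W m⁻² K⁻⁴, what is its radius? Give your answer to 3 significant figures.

R ≈ 1.77×10⁹ m

L = 4πR²σT⁴ ⇒ R = √(L/(4πσT⁴)).
σT⁴ = 6.35689×10⁸ W/m², so R = √(2.505×10²⁸/(4π×6.35689×10⁸)) = 1.77×10⁹ m.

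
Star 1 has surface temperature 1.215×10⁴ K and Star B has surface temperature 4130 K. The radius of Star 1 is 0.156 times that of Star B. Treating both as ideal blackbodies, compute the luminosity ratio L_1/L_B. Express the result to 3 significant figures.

L ∝ R²T⁴, so L_1/L_B = (R_1/R_B)²(T_1/T_B)⁴ = (0.156)² × (1.215×10⁴/4130)⁴ = 0.024336 × 74.9040 = 1.82.

L_1/L_B ≈ 1.82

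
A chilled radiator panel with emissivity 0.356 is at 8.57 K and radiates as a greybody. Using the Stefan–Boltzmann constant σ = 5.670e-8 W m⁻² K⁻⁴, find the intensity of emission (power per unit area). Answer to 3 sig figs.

Stefan–Boltzmann: I = εσT⁴ = 0.356 × 5.670×10⁻⁸ × (8.57)⁴ = 1.09×10⁻⁴ W/m².

I ≈ 1.09×10⁻⁴ W/m²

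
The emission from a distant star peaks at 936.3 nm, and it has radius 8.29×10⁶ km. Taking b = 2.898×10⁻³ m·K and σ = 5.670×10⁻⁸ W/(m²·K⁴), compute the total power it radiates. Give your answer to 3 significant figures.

P ≈ 4.49×10²⁷ W

Wien's law: T = b/λ_max = 2.898×10⁻³/9.363×10⁻⁷ = 3095.16 K.
Surface area A = 4πR² = 4π(8.29×10⁹ m)² = 8.63613×10²⁰ m².
Then P = σAT⁴ = 5.670×10⁻⁸×8.63613×10²⁰×(3095.16)⁴ = 4.49×10²⁷ W.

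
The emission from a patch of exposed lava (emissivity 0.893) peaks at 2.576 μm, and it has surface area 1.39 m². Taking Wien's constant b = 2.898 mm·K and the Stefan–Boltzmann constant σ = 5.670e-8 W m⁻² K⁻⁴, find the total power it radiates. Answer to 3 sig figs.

P ≈ 1.13×10⁵ W

Wien's law: T = b/λ_max = 2.898×10⁻³/2.576×10⁻⁶ = 1125.00 K.
Area A = 1.39 m².
Then P = εσAT⁴ = 0.893×5.670×10⁻⁸×1.39×(1125.00)⁴ = 1.13×10⁵ W.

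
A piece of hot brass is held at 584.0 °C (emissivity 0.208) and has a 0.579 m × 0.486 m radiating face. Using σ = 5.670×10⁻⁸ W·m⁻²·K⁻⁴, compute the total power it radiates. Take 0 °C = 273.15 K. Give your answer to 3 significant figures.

T = 584.0 °C + 273.15 = 857.15 K.
Area A = 0.579 × 0.486 = 0.281394 m².
P = εσAT⁴ = 0.208 × 5.670×10⁻⁸ × 0.281394 × (857.15)⁴ = 1.79×10³ W.

P ≈ 1.79×10³ W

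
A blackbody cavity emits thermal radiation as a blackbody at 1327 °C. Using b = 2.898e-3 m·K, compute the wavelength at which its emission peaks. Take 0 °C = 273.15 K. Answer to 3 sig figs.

T = 1327 °C + 273.15 = 1600.15 K.
Wien's displacement law: λ_max = b/T = (2.898×10⁻³ m·K)/(1600.15 K) = 1.811×10⁻⁶ m.
That is 1.81 μm, in the infrared range.

λ_max ≈ 1.81 μm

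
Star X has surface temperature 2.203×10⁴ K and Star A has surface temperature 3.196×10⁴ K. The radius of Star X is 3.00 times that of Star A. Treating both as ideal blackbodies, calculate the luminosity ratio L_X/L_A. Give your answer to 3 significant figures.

L ∝ R²T⁴, so L_X/L_A = (R_X/R_A)²(T_X/T_A)⁴ = (3.00)² × (2.203×10⁴/3.196×10⁴)⁴ = 9 × 0.225752 = 2.03.

L_X/L_A ≈ 2.03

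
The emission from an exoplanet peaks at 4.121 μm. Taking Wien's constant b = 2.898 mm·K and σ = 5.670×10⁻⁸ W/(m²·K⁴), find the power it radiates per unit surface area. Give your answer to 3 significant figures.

Wien's law: T = b/λ_max = 2.898×10⁻³/4.121×10⁻⁶ = 703.227 K.
Then I = σT⁴ = 5.670×10⁻⁸×(703.227)⁴ = 1.39×10⁴ W/m².

I ≈ 1.39×10⁴ W/m²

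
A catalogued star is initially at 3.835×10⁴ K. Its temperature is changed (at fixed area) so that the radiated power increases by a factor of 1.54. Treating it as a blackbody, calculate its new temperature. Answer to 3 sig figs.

T₂ ≈ 4.27×10⁴ K

P ∝ T⁴, so T₂/T₁ = (P₂/P₁)^(1/4) = (1.54)^(1/4) = 1.11399.
T₂ = 3.835×10⁴ × 1.11399 = 4.27×10⁴ K.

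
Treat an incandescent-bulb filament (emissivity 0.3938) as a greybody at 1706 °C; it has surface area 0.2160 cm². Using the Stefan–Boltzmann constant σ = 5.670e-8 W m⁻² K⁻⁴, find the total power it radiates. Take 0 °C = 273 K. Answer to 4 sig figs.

P ≈ 7.398 W

T = 1706 °C + 273 = 1979 K.
Area A = 0.2160 cm² = 2.160×10⁻⁵ m².
P = εσAT⁴ = 0.3938 × 5.670×10⁻⁸ × 2.160×10⁻⁵ × (1979)⁴ = 7.398 W.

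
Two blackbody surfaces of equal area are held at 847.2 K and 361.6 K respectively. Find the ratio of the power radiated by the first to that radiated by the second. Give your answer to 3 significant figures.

With equal areas, P₁/P₂ = (T₁/T₂)⁴ = (847.2/361.6)⁴ = 30.1.

P₁/P₂ ≈ 30.1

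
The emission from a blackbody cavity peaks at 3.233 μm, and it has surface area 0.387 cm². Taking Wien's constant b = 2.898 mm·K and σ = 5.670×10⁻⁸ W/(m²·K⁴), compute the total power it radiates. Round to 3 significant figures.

Wien's law: T = b/λ_max = 2.898×10⁻³/3.233×10⁻⁶ = 896.381 K.
Area A = 0.387 cm² = 3.87×10⁻⁵ m².
Then P = σAT⁴ = 5.670×10⁻⁸×3.87×10⁻⁵×(896.381)⁴ = 1.42 W.

P ≈ 1.42 W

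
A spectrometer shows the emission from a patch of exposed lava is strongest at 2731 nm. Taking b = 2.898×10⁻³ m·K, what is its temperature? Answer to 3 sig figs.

T ≈ 1.06×10³ K

Wien's law gives T = b/λ_max = (2.898×10⁻³ m·K)/(2.731×10⁻⁶ m) = 1.06×10³ K.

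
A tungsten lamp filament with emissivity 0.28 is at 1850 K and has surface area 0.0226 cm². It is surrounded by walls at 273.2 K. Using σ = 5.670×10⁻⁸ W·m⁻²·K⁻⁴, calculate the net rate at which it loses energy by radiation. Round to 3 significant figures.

Area A = 0.0226 cm² = 2.26×10⁻⁶ m².
Net radiated power P_net = εσA(T⁴ − T₀⁴) = 0.28×5.670×10⁻⁸×2.26×10⁻⁶×(1850⁴ − 273.2⁴).
T⁴ − T₀⁴ = 1.17135×10¹³ − 5.57087×10⁹ = 1.17079×10¹³ K⁴, so P_net = 0.420 W.

Net loss ≈ 0.420 W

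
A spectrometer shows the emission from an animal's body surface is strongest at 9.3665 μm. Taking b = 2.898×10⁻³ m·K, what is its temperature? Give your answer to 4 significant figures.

Wien's law gives T = b/λ_max = (2.898×10⁻³ m·K)/(9.3665×10⁻⁶ m) = 309.4 K.

T ≈ 309.4 K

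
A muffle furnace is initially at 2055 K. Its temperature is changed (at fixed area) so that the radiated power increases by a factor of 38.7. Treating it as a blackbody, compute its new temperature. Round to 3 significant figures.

P ∝ T⁴, so T₂/T₁ = (P₂/P₁)^(1/4) = (38.7)^(1/4) = 2.49418.
T₂ = 2055 × 2.49418 = 5.13×10³ K.

T₂ ≈ 5.13×10³ K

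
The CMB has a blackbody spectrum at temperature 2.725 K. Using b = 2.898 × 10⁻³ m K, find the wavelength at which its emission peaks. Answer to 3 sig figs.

Wien's displacement law: λ_max = b/T = (2.898×10⁻³ m·K)/(2.725 K) = 1.063×10⁻³ m.
That is 1.06×10⁻³ m, in the microwave range.

λ_max ≈ 1.06×10⁻³ m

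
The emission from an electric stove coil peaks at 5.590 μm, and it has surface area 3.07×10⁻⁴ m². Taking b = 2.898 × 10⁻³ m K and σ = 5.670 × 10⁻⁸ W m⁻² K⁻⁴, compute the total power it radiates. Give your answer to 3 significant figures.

P ≈ 1.26 W

Wien's law: T = b/λ_max = 2.898×10⁻³/5.590×10⁻⁶ = 518.426 K.
Area A = 3.07×10⁻⁴ m².
Then P = σAT⁴ = 5.670×10⁻⁸×3.07×10⁻⁴×(518.426)⁴ = 1.26 W.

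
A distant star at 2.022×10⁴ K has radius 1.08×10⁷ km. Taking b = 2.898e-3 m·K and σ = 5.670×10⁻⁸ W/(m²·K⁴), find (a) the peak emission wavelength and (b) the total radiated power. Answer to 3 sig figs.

λ_max ≈ 143 nm; P ≈ 1.39×10³¹ W

(a) λ_max = b/T = 2.898×10⁻³/2.022×10⁴ = 1.433×10⁻⁷ m = 143 nm.
Surface area A = 4πR² = 4π(1.08×10¹⁰ m)² = 1.46574×10²¹ m².
(b) P = σAT⁴ = 5.670×10⁻⁸×1.46574×10²¹×(2.022×10⁴)⁴ = 1.39×10³¹ W.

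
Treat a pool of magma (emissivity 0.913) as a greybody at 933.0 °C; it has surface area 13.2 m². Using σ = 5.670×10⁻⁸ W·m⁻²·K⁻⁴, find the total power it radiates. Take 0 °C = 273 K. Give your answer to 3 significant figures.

T = 933.0 °C + 273 = 1206.0 K.
Area A = 13.2 m².
P = εσAT⁴ = 0.913 × 5.670×10⁻⁸ × 13.2 × (1206.0)⁴ = 1.45×10⁶ W.

P ≈ 1.45×10⁶ W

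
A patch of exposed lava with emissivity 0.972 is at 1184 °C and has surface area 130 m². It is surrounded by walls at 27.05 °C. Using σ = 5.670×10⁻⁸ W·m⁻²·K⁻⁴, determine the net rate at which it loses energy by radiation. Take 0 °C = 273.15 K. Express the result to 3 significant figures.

T = 1184 °C + 273.15 = 1457.15 K.
Surroundings: T = 27.05 °C + 273.15 = 300.20 K.
Area A = 130 m².
Net radiated power P_net = εσA(T⁴ − T₀⁴) = 0.972×5.670×10⁻⁸×130×(1457.15⁴ − 300.20⁴).
T⁴ − T₀⁴ = 4.50834×10¹² − 8.12162×10⁹ = 4.50022×10¹² K⁴, so P_net = 3.22×10⁷ W.

Net loss ≈ 3.22×10⁷ W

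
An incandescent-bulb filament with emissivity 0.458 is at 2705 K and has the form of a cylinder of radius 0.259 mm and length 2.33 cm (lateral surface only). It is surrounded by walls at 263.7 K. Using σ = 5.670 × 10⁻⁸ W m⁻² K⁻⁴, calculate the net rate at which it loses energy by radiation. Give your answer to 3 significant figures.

Net loss ≈ 52.7 W

Lateral area A = 2πrL = 2π×2.59×10⁻⁴×0.0233 = 3.79171×10⁻⁵ m².
Net radiated power P_net = εσA(T⁴ − T₀⁴) = 0.458×5.670×10⁻⁸×3.79171×10⁻⁵×(2705⁴ − 263.7⁴).
T⁴ − T₀⁴ = 5.35389×10¹³ − 4.83549×10⁹ = 5.35341×10¹³ K⁴, so P_net = 52.7 W.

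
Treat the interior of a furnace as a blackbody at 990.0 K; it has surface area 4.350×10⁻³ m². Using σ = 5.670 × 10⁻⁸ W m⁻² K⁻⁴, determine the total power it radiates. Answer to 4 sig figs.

P ≈ 236.9 W

Area A = 4.350×10⁻³ m².
P = σAT⁴ = 5.670×10⁻⁸ × 4.350×10⁻³ × (990.0)⁴ = 236.9 W.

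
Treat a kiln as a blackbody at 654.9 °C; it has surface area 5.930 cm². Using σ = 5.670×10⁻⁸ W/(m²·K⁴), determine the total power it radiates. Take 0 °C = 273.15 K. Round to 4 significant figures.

T = 654.9 °C + 273.15 = 928.05 K.
Area A = 5.930 cm² = 5.930×10⁻⁴ m².
P = σAT⁴ = 5.670×10⁻⁸ × 5.930×10⁻⁴ × (928.05)⁴ = 24.94 W.

P ≈ 24.94 W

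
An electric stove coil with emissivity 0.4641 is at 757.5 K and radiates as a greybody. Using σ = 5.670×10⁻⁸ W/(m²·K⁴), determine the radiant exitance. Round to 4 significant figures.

I ≈ 8664 W/m²

Stefan–Boltzmann: I = εσT⁴ = 0.4641 × 5.670×10⁻⁸ × (757.5)⁴ = 8664 W/m².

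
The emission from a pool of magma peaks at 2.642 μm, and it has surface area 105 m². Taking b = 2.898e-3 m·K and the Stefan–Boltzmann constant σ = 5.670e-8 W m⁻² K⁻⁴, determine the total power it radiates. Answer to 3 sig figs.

P ≈ 8.62×10⁶ W

Wien's law: T = b/λ_max = 2.898×10⁻³/2.642×10⁻⁶ = 1096.90 K.
Area A = 105 m².
Then P = σAT⁴ = 5.670×10⁻⁸×105×(1096.90)⁴ = 8.62×10⁶ W.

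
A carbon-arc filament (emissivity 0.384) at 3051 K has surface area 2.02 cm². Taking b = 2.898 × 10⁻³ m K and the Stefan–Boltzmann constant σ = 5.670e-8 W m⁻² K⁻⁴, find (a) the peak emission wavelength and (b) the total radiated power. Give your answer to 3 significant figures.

(a) λ_max = b/T = 2.898×10⁻³/3051 = 9.499×10⁻⁷ m = 0.950 μm.
Area A = 2.02 cm² = 2.02×10⁻⁴ m².
(b) P = εσAT⁴ = 0.384×5.670×10⁻⁸×2.02×10⁻⁴×(3051)⁴ = 381 W.

λ_max ≈ 0.950 μm; P ≈ 381 W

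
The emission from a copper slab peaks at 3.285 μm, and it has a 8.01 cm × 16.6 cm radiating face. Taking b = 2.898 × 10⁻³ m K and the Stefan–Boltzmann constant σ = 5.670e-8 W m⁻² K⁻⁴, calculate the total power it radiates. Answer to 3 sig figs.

P ≈ 457 W

Wien's law: T = b/λ_max = 2.898×10⁻³/3.285×10⁻⁶ = 882.192 K.
Area A = 0.0801 × 0.166 = 0.0132966 m².
Then P = σAT⁴ = 5.670×10⁻⁸×0.0132966×(882.192)⁴ = 457 W.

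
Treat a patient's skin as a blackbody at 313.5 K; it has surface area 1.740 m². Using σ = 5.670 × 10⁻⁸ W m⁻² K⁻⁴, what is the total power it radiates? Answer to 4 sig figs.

P ≈ 953.0 W

Area A = 1.740 m².
P = σAT⁴ = 5.670×10⁻⁸ × 1.740 × (313.5)⁴ = 953.0 W.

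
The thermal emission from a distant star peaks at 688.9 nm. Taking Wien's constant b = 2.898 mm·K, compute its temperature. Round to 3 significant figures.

Wien's law gives T = b/λ_max = (2.898×10⁻³ m·K)/(6.889×10⁻⁷ m) = 4.21×10³ K.

T ≈ 4.21×10³ K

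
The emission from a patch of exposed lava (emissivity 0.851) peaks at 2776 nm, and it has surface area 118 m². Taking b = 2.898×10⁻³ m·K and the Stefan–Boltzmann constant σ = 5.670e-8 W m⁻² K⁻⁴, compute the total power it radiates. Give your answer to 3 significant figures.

Wien's law: T = b/λ_max = 2.898×10⁻³/2.776×10⁻⁶ = 1043.95 K.
Area A = 118 m².
Then P = εσAT⁴ = 0.851×5.670×10⁻⁸×118×(1043.95)⁴ = 6.76×10⁶ W.

P ≈ 6.76×10⁶ W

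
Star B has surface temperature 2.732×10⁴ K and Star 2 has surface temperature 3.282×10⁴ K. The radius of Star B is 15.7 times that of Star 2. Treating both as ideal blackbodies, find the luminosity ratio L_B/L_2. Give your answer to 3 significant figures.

L ∝ R²T⁴, so L_B/L_2 = (R_B/R_2)²(T_B/T_2)⁴ = (15.7)² × (2.732×10⁴/3.282×10⁴)⁴ = 246.49 × 0.480141 = 118.

L_B/L_2 ≈ 118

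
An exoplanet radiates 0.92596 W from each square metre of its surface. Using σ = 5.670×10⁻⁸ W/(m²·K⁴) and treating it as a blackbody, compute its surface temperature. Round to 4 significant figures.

I = σT⁴, so T = (I/σ)^(1/4) = (0.92596/(5.670×10⁻⁸))^(1/4) = 63.57 K.

T ≈ 63.57 K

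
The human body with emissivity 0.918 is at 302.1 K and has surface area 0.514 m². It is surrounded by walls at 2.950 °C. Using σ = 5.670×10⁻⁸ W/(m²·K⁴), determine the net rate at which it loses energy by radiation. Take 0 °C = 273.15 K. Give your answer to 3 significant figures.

Surroundings: T = 2.950 °C + 273.15 = 276.100 K.
Area A = 0.514 m².
Net radiated power P_net = εσA(T⁴ − T₀⁴) = 0.918×5.670×10⁻⁸×0.514×(302.1⁴ − 276.100⁴).
T⁴ − T₀⁴ = 8.32919×10⁹ − 5.81120×10⁹ = 2.51799×10⁹ K⁴, so P_net = 67.4 W.

Net loss ≈ 67.4 W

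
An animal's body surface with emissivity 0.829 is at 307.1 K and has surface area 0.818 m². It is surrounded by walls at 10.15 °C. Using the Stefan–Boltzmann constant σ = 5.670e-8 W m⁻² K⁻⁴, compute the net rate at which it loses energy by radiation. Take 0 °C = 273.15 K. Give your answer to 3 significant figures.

Surroundings: T = 10.15 °C + 273.15 = 283.30 K.
Area A = 0.818 m².
Net radiated power P_net = εσA(T⁴ − T₀⁴) = 0.829×5.670×10⁻⁸×0.818×(307.1⁴ − 283.30⁴).
T⁴ − T₀⁴ = 8.89445×10⁹ − 6.44149×10⁹ = 2.45296×10⁹ K⁴, so P_net = 94.3 W.

Net loss ≈ 94.3 W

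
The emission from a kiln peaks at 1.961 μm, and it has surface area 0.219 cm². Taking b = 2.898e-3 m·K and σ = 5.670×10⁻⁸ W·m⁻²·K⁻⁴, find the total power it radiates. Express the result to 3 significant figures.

P ≈ 5.92 W

Wien's law: T = b/λ_max = 2.898×10⁻³/1.961×10⁻⁶ = 1477.82 K.
Area A = 0.219 cm² = 2.19×10⁻⁵ m².
Then P = σAT⁴ = 5.670×10⁻⁸×2.19×10⁻⁵×(1477.82)⁴ = 5.92 W.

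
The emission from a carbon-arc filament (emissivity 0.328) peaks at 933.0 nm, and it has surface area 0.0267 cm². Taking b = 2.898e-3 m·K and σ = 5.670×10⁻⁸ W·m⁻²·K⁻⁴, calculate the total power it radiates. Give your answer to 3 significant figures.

P ≈ 4.62 W

Wien's law: T = b/λ_max = 2.898×10⁻³/9.330×10⁻⁷ = 3106.11 K.
Area A = 0.0267 cm² = 2.67×10⁻⁶ m².
Then P = εσAT⁴ = 0.328×5.670×10⁻⁸×2.67×10⁻⁶×(3106.11)⁴ = 4.62 W.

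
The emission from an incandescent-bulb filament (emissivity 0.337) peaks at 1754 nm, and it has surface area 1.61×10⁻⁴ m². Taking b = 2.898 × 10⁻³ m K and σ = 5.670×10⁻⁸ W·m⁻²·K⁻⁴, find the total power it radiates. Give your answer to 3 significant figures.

Wien's law: T = b/λ_max = 2.898×10⁻³/1.754×10⁻⁶ = 1652.22 K.
Area A = 1.61×10⁻⁴ m².
Then P = εσAT⁴ = 0.337×5.670×10⁻⁸×1.61×10⁻⁴×(1652.22)⁴ = 22.9 W.

P ≈ 22.9 W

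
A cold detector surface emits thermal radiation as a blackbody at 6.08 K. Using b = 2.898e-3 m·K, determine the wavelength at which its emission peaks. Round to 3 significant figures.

Wien's displacement law: λ_max = b/T = (2.898×10⁻³ m·K)/(6.08 K) = 4.766×10⁻⁴ m.
That is 4.77×10⁻⁴ m, in the infrared range.

λ_max ≈ 4.77×10⁻⁴ m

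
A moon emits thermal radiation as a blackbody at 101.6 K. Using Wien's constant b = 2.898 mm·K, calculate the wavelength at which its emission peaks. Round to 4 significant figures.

Wien's displacement law: λ_max = b/T = (2.898×10⁻³ m·K)/(101.6 K) = 2.8524×10⁻⁵ m.
That is 28.52 μm, in the infrared range.

λ_max ≈ 28.52 μm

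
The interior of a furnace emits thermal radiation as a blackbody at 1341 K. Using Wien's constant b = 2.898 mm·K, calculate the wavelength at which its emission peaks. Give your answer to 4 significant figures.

Wien's displacement law: λ_max = b/T = (2.898×10⁻³ m·K)/(1341 K) = 2.1611×10⁻⁶ m.
That is 2.161 μm, in the infrared range.

λ_max ≈ 2.161 μm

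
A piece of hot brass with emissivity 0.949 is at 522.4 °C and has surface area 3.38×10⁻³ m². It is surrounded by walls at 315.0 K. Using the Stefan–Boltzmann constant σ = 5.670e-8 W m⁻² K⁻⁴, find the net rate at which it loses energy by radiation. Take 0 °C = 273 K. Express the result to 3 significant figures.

Net loss ≈ 71.0 W

T = 522.4 °C + 273 = 795.4 K.
Area A = 3.38×10⁻³ m².
Net radiated power P_net = εσA(T⁴ − T₀⁴) = 0.949×5.670×10⁻⁸×3.38×10⁻³×(795.4⁴ − 315.0⁴).
T⁴ − T₀⁴ = 4.00260×10¹¹ − 9.84560×10⁹ = 3.90414×10¹¹ K⁴, so P_net = 71.0 W.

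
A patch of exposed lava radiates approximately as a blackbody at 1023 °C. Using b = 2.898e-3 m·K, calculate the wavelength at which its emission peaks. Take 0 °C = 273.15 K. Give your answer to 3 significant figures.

T = 1023 °C + 273.15 = 1296.15 K.
Wien's displacement law: λ_max = b/T = (2.898×10⁻³ m·K)/(1296.15 K) = 2.236×10⁻⁶ m.
That is 2.24×10³ nm, in the infrared range.

λ_max ≈ 2.24×10³ nm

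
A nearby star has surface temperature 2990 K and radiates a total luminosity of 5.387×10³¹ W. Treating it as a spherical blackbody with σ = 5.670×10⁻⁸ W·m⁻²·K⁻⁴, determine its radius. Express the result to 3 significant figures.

R ≈ 9.73×10¹¹ m

L = 4πR²σT⁴ ⇒ R = √(L/(4πσT⁴)).
σT⁴ = 4.53177×10⁶ W/m², so R = √(5.387×10³¹/(4π×4.53177×10⁶)) = 9.73×10¹¹ m.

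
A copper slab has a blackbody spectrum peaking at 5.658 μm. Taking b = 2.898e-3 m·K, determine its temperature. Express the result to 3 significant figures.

T ≈ 512 K

Wien's law gives T = b/λ_max = (2.898×10⁻³ m·K)/(5.658×10⁻⁶ m) = 512 K.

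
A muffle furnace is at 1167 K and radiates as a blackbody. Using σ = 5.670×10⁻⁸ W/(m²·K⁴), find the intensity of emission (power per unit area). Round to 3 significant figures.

I ≈ 1.05×10⁵ W/m²

Stefan–Boltzmann: I = σT⁴ = 5.670×10⁻⁸ × (1167)⁴ = 1.05×10⁵ W/m².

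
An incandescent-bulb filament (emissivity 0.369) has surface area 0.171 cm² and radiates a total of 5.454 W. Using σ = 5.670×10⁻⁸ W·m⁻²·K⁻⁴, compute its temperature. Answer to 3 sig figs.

Area A = 0.171 cm² = 1.71×10⁻⁵ m².
P = εσAT⁴ ⇒ T = (P/(εσA))^(1/4) = (5.454/(0.369×5.670×10⁻⁸×1.71×10⁻⁵))^(1/4) = 1.98×10³ K.

T ≈ 1.98×10³ K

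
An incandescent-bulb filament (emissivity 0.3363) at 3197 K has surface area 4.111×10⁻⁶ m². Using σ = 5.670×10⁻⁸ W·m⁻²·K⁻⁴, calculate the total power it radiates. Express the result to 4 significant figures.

Area A = 4.111×10⁻⁶ m².
P = εσAT⁴ = 0.3363 × 5.670×10⁻⁸ × 4.111×10⁻⁶ × (3197)⁴ = 8.189 W.

P ≈ 8.189 W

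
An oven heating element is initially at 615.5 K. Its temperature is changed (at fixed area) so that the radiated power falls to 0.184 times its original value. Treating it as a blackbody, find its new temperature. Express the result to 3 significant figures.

P ∝ T⁴, so T₂/T₁ = (P₂/P₁)^(1/4) = (0.184)^(1/4) = 0.654944.
T₂ = 615.5 × 0.654944 = 403 K.

T₂ ≈ 403 K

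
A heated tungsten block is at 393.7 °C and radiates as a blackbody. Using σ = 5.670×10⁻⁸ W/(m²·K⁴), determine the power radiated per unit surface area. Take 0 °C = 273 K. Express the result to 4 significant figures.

T = 393.7 °C + 273 = 666.7 K.
Stefan–Boltzmann: I = σT⁴ = 5.670×10⁻⁸ × (666.7)⁴ = 1.120×10⁴ W/m².

I ≈ 1.120×10⁴ W/m²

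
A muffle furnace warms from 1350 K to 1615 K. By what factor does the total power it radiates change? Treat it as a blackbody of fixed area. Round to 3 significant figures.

P₂/P₁ ≈ 2.05

P ∝ T⁴, so P₂/P₁ = (T₂/T₁)⁴ = (1615/1350)⁴ = (1.19630)⁴ = 2.05.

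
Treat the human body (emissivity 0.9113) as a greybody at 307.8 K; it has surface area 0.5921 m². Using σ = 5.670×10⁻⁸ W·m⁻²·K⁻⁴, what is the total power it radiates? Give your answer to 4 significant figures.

Area A = 0.5921 m².
P = εσAT⁴ = 0.9113 × 5.670×10⁻⁸ × 0.5921 × (307.8)⁴ = 274.6 W.

P ≈ 274.6 W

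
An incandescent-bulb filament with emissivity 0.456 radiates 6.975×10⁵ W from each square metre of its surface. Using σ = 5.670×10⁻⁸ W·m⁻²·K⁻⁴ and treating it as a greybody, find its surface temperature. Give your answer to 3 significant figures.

T ≈ 2.28×10³ K

I = εσT⁴, so T = (I/εσ)^(1/4) = (6.975×10⁵/(0.456×5.670×10⁻⁸))^(1/4) = 2.28×10³ K.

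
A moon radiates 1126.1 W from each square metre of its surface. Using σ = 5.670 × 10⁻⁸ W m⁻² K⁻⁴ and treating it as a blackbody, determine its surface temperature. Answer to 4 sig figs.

T ≈ 375.4 K

I = σT⁴, so T = (I/σ)^(1/4) = (1126.1/(5.670×10⁻⁸))^(1/4) = 375.4 K.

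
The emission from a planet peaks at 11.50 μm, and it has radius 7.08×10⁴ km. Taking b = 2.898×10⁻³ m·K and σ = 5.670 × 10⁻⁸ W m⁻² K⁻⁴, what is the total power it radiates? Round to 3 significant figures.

P ≈ 1.44×10¹⁹ W

Wien's law: T = b/λ_max = 2.898×10⁻³/1.150×10⁻⁵ = 252.000 K.
Surface area A = 4πR² = 4π(7.08×10⁷ m)² = 6.29907×10¹⁶ m².
Then P = σAT⁴ = 5.670×10⁻⁸×6.29907×10¹⁶×(252.000)⁴ = 1.44×10¹⁹ W.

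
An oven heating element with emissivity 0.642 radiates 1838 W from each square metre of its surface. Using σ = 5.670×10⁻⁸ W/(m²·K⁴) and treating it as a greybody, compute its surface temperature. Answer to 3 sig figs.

I = εσT⁴, so T = (I/εσ)^(1/4) = (1838/(0.642×5.670×10⁻⁸))^(1/4) = 474 K.

T ≈ 474 K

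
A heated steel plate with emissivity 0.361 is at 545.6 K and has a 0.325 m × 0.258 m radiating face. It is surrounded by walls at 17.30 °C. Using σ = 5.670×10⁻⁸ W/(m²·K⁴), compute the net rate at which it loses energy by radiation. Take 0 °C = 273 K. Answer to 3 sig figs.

Surroundings: T = 17.30 °C + 273 = 290.30 K.
Area A = 0.325 × 0.258 = 0.08385 m².
Net radiated power P_net = εσA(T⁴ − T₀⁴) = 0.361×5.670×10⁻⁸×0.08385×(545.6⁴ − 290.30⁴).
T⁴ − T₀⁴ = 8.86130×10¹⁰ − 7.10212×10⁹ = 8.15109×10¹⁰ K⁴, so P_net = 140 W.

Net loss ≈ 140 W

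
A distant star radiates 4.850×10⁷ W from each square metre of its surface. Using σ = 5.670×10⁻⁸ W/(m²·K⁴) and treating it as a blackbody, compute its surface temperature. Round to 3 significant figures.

I = σT⁴, so T = (I/σ)^(1/4) = (4.850×10⁷/(5.670×10⁻⁸))^(1/4) = 5.41×10³ K.

T ≈ 5.41×10³ K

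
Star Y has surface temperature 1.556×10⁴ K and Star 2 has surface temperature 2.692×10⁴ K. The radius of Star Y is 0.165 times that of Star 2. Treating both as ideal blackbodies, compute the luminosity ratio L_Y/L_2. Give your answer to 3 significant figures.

L ∝ R²T⁴, so L_Y/L_2 = (R_Y/R_2)²(T_Y/T_2)⁴ = (0.165)² × (1.556×10⁴/2.692×10⁴)⁴ = 0.027225 × 0.111619 = 3.04×10⁻³.

L_Y/L_2 ≈ 3.04×10⁻³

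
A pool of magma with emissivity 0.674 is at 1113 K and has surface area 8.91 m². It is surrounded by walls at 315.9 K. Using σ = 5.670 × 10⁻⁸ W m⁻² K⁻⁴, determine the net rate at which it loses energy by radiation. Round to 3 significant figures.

Net loss ≈ 5.19×10⁵ W

Area A = 8.91 m².
Net radiated power P_net = εσA(T⁴ − T₀⁴) = 0.674×5.670×10⁻⁸×8.91×(1113⁴ − 315.9⁴).
T⁴ − T₀⁴ = 1.53455×10¹² − 9.95860×10⁹ = 1.52459×10¹² K⁴, so P_net = 5.19×10⁵ W.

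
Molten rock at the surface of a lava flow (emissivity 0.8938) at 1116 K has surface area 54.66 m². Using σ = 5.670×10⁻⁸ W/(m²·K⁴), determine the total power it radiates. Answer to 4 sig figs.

Area A = 54.66 m².
P = εσAT⁴ = 0.8938 × 5.670×10⁻⁸ × 54.66 × (1116)⁴ = 4.297×10⁶ W.

P ≈ 4.297×10⁶ W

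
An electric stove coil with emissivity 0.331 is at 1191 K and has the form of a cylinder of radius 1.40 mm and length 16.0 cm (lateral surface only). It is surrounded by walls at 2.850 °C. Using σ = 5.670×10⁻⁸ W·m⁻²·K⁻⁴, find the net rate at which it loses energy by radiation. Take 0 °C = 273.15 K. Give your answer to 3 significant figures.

Surroundings: T = 2.850 °C + 273.15 = 276.000 K.
Lateral area A = 2πrL = 2π×1.40×10⁻³×0.160 = 1.40743×10⁻³ m².
Net radiated power P_net = εσA(T⁴ − T₀⁴) = 0.331×5.670×10⁻⁸×1.40743×10⁻³×(1191⁴ − 276.000⁴).
T⁴ − T₀⁴ = 2.01209×10¹² − 5.80278×10⁹ = 2.00629×10¹² K⁴, so P_net = 53.0 W.

Net loss ≈ 53.0 W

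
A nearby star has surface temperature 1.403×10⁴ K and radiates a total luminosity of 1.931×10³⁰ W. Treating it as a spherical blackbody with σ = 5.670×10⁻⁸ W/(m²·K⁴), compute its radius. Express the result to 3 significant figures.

R ≈ 8.36×10⁹ m

L = 4πR²σT⁴ ⇒ R = √(L/(4πσT⁴)).
σT⁴ = 2.19692×10⁹ W/m², so R = √(1.931×10³⁰/(4π×2.19692×10⁹)) = 8.36×10⁹ m.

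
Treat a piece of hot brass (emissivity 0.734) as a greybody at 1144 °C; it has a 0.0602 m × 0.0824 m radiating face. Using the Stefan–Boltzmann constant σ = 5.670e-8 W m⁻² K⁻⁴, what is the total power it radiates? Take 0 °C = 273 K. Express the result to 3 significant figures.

T = 1144 °C + 273 = 1417 K.
Area A = 0.0602 × 0.0824 = 4.96048×10⁻³ m².
P = εσAT⁴ = 0.734 × 5.670×10⁻⁸ × 4.96048×10⁻³ × (1417)⁴ = 832 W.

P ≈ 832 W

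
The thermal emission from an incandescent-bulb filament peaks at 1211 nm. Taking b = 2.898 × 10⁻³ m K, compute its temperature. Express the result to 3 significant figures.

Wien's law gives T = b/λ_max = (2.898×10⁻³ m·K)/(1.211×10⁻⁶ m) = 2.39×10³ K.

T ≈ 2.39×10³ K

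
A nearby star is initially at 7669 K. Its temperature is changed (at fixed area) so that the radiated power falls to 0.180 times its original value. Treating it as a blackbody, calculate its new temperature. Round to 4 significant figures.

T₂ ≈ 4995 K

P ∝ T⁴, so T₂/T₁ = (P₂/P₁)^(1/4) = (0.180)^(1/4) = 0.651356.
T₂ = 7669 × 0.651356 = 4995 K.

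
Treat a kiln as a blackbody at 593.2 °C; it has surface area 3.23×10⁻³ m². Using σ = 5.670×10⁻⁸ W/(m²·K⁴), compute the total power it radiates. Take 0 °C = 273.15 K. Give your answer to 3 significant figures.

P ≈ 103 W

T = 593.2 °C + 273.15 = 866.35 K.
Area A = 3.23×10⁻³ m².
P = σAT⁴ = 5.670×10⁻⁸ × 3.23×10⁻³ × (866.35)⁴ = 103 W.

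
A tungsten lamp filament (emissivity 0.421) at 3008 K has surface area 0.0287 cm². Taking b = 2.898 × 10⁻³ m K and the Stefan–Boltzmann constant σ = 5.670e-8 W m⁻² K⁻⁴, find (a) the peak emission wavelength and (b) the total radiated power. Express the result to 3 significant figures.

λ_max ≈ 0.963 μm; P ≈ 5.61 W

(a) λ_max = b/T = 2.898×10⁻³/3008 = 9.634×10⁻⁷ m = 0.963 μm.
Area A = 0.0287 cm² = 2.87×10⁻⁶ m².
(b) P = εσAT⁴ = 0.421×5.670×10⁻⁸×2.87×10⁻⁶×(3008)⁴ = 5.61 W.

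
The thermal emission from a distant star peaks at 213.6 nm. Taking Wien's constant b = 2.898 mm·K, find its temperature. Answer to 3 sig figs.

Wien's law gives T = b/λ_max = (2.898×10⁻³ m·K)/(2.136×10⁻⁷ m) = 1.36×10⁴ K.

T ≈ 1.36×10⁴ K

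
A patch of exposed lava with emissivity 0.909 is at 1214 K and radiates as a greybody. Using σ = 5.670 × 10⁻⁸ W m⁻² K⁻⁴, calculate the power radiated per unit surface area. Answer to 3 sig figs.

Stefan–Boltzmann: I = εσT⁴ = 0.909 × 5.670×10⁻⁸ × (1214)⁴ = 1.12×10⁵ W/m².

I ≈ 1.12×10⁵ W/m²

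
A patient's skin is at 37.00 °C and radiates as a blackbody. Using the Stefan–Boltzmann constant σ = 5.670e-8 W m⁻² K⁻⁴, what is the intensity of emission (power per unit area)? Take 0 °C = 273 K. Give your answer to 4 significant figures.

T = 37.00 °C + 273 = 310.00 K.
Stefan–Boltzmann: I = σT⁴ = 5.670×10⁻⁸ × (310.00)⁴ = 523.6 W/m².

I ≈ 523.6 W/m²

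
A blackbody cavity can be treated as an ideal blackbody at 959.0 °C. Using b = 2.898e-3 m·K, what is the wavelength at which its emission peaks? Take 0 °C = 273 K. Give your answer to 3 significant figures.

λ_max ≈ 2.35×10³ nm

T = 959.0 °C + 273 = 1232.0 K.
Wien's displacement law: λ_max = b/T = (2.898×10⁻³ m·K)/(1232.0 K) = 2.352×10⁻⁶ m.
That is 2.35×10³ nm, in the infrared range.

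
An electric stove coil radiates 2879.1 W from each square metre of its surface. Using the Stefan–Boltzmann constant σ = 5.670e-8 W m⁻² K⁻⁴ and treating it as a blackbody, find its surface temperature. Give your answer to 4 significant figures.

I = σT⁴, so T = (I/σ)^(1/4) = (2879.1/(5.670×10⁻⁸))^(1/4) = 474.7 K.

T ≈ 474.7 K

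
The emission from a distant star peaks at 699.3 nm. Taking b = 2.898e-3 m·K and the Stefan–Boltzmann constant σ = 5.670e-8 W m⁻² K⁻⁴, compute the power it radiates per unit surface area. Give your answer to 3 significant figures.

Wien's law: T = b/λ_max = 2.898×10⁻³/6.993×10⁻⁷ = 4144.14 K.
Then I = σT⁴ = 5.670×10⁻⁸×(4144.14)⁴ = 1.67×10⁷ W/m².

I ≈ 1.67×10⁷ W/m²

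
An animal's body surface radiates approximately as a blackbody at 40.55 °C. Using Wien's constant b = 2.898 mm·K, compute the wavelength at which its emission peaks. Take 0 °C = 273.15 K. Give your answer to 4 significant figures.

λ_max ≈ 9.238 μm

T = 40.55 °C + 273.15 = 313.70 K.
Wien's displacement law: λ_max = b/T = (2.898×10⁻³ m·K)/(313.70 K) = 9.2381×10⁻⁶ m.
That is 9.238 μm, in the infrared range.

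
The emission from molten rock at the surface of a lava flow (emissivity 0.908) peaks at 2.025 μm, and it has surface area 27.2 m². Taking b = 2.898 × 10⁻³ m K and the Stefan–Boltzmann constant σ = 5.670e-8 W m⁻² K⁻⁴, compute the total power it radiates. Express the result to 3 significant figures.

Wien's law: T = b/λ_max = 2.898×10⁻³/2.025×10⁻⁶ = 1431.11 K.
Area A = 27.2 m².
Then P = εσAT⁴ = 0.908×5.670×10⁻⁸×27.2×(1431.11)⁴ = 5.87×10⁶ W.

P ≈ 5.87×10⁶ W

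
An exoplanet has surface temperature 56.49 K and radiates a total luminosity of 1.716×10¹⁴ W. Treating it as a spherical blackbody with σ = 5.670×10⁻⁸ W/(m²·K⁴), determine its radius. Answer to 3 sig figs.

R ≈ 4.86×10⁶ m

L = 4πR²σT⁴ ⇒ R = √(L/(4πσT⁴)).
σT⁴ = 0.577390 W/m², so R = √(1.716×10¹⁴/(4π×0.577390)) = 4.86×10⁶ m.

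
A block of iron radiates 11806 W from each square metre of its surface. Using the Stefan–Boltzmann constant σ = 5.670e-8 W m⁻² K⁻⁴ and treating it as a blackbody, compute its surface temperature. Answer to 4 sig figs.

I = σT⁴, so T = (I/σ)^(1/4) = (11806/(5.670×10⁻⁸))^(1/4) = 675.5 K.

T ≈ 675.5 K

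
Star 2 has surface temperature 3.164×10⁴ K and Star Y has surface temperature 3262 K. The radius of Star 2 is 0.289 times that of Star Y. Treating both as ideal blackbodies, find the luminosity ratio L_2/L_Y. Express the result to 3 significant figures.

L_2/L_Y ≈ 739

L ∝ R²T⁴, so L_2/L_Y = (R_2/R_Y)²(T_2/T_Y)⁴ = (0.289)² × (3.164×10⁴/3262)⁴ = 0.083521 × 8851.36 = 739.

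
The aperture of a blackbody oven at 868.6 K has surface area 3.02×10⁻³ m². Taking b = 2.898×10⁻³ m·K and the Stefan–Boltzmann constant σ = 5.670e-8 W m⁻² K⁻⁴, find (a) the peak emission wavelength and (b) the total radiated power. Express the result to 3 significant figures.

λ_max ≈ 3.34 μm; P ≈ 97.5 W

(a) λ_max = b/T = 2.898×10⁻³/868.6 = 3.336×10⁻⁶ m = 3.34 μm.
Area A = 3.02×10⁻³ m².
(b) P = σAT⁴ = 5.670×10⁻⁸×3.02×10⁻³×(868.6)⁴ = 97.5 W.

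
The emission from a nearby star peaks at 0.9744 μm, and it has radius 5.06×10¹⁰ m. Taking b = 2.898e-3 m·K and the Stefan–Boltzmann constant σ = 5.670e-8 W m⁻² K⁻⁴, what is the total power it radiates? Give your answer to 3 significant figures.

Wien's law: T = b/λ_max = 2.898×10⁻³/9.744×10⁻⁷ = 2974.14 K.
Surface area A = 4πR² = 4π(5.06×10¹⁰ m)² = 3.21744×10²² m².
Then P = σAT⁴ = 5.670×10⁻⁸×3.21744×10²²×(2974.14)⁴ = 1.43×10²⁹ W.

P ≈ 1.43×10²⁹ W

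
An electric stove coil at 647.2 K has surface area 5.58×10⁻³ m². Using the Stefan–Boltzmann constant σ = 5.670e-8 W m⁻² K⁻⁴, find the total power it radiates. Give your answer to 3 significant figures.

P ≈ 55.5 W

Area A = 5.58×10⁻³ m².
P = σAT⁴ = 5.670×10⁻⁸ × 5.58×10⁻³ × (647.2)⁴ = 55.5 W.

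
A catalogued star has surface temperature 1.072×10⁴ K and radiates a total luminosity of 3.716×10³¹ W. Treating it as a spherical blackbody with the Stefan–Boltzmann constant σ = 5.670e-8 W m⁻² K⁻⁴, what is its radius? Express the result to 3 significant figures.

R ≈ 6.28×10¹⁰ m

L = 4πR²σT⁴ ⇒ R = √(L/(4πσT⁴)).
σT⁴ = 7.48794×10⁸ W/m², so R = √(3.716×10³¹/(4π×7.48794×10⁸)) = 6.28×10¹⁰ m.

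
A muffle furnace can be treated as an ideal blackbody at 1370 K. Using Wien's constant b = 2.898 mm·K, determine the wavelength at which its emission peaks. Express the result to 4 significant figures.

λ_max ≈ 2.115 μm

Wien's displacement law: λ_max = b/T = (2.898×10⁻³ m·K)/(1370 K) = 2.1153×10⁻⁶ m.
That is 2.115 μm, in the infrared range.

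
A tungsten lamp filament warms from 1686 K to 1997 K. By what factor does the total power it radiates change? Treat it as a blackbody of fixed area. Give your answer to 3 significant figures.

P₂/P₁ ≈ 1.97

P ∝ T⁴, so P₂/P₁ = (T₂/T₁)⁴ = (1997/1686)⁴ = (1.18446)⁴ = 1.97.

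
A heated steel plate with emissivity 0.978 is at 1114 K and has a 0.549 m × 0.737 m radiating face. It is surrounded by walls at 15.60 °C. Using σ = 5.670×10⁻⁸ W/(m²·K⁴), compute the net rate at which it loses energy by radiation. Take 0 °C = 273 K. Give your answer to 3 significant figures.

Surroundings: T = 15.60 °C + 273 = 288.60 K.
Area A = 0.549 × 0.737 = 0.404613 m².
Net radiated power P_net = εσA(T⁴ − T₀⁴) = 0.978×5.670×10⁻⁸×0.404613×(1114⁴ − 288.60⁴).
T⁴ − T₀⁴ = 1.54007×10¹² − 6.93722×10⁹ = 1.53313×10¹² K⁴, so P_net = 3.44×10⁴ W.

Net loss ≈ 3.44×10⁴ W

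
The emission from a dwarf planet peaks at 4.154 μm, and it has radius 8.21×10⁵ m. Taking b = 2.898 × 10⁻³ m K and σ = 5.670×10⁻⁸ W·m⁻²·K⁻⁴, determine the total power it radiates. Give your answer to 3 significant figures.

P ≈ 1.14×10¹⁷ W

Wien's law: T = b/λ_max = 2.898×10⁻³/4.154×10⁻⁶ = 697.641 K.
Surface area A = 4πR² = 4π(8.21×10⁵ m)² = 8.47025×10¹² m².
Then P = σAT⁴ = 5.670×10⁻⁸×8.47025×10¹²×(697.641)⁴ = 1.14×10¹⁷ W.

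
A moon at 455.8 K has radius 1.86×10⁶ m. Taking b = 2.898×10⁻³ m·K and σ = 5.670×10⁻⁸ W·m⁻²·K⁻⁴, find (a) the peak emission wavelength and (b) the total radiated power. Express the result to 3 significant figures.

(a) λ_max = b/T = 2.898×10⁻³/455.8 = 6.358×10⁻⁶ m = 6.36 μm.
Surface area A = 4πR² = 4π(1.86×10⁶ m)² = 4.34746×10¹³ m².
(b) P = σAT⁴ = 5.670×10⁻⁸×4.34746×10¹³×(455.8)⁴ = 1.06×10¹⁷ W.

λ_max ≈ 6.36 μm; P ≈ 1.06×10¹⁷ W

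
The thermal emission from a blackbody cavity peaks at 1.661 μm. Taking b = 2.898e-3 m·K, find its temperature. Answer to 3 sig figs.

Wien's law gives T = b/λ_max = (2.898×10⁻³ m·K)/(1.661×10⁻⁶ m) = 1.74×10³ K.

T ≈ 1.74×10³ K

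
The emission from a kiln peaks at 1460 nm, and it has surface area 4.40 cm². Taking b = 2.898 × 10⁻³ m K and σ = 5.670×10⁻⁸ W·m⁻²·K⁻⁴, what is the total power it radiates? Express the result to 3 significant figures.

P ≈ 387 W

Wien's law: T = b/λ_max = 2.898×10⁻³/1.460×10⁻⁶ = 1984.93 K.
Area A = 4.40 cm² = 4.40×10⁻⁴ m².
Then P = σAT⁴ = 5.670×10⁻⁸×4.40×10⁻⁴×(1984.93)⁴ = 387 W.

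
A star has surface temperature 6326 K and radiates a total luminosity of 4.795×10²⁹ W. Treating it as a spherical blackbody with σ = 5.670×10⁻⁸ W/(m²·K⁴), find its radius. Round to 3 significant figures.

R ≈ 2.05×10¹⁰ m

L = 4πR²σT⁴ ⇒ R = √(L/(4πσT⁴)).
σT⁴ = 9.08029×10⁷ W/m², so R = √(4.795×10²⁹/(4π×9.08029×10⁷)) = 2.05×10¹⁰ m.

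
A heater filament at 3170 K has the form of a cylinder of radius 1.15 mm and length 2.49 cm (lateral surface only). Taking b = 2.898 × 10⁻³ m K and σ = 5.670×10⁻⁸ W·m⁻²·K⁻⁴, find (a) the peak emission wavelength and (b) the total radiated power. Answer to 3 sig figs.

λ_max ≈ 914 nm; P ≈ 1.03×10³ W

(a) λ_max = b/T = 2.898×10⁻³/3170 = 9.142×10⁻⁷ m = 914 nm.
Lateral area A = 2πrL = 2π×1.15×10⁻³×0.0249 = 1.79919×10⁻⁴ m².
(b) P = σAT⁴ = 5.670×10⁻⁸×1.79919×10⁻⁴×(3170)⁴ = 1.03×10³ W.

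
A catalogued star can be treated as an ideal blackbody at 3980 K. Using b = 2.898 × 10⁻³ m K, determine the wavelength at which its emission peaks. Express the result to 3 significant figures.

λ_max ≈ 0.728 μm

Wien's displacement law: λ_max = b/T = (2.898×10⁻³ m·K)/(3980 K) = 7.281×10⁻⁷ m.
That is 0.728 μm, in the visible range.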